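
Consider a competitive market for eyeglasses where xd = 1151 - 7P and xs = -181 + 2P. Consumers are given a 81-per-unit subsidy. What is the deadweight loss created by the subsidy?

Pre-subsidy: 1151 - 7P = -181 + 2P gives P* = 148, x* = 115.
With the rebate, buyers effectively pay Pb = Ps − 81, where Ps is the price sellers receive.
Demand in terms of Ps becomes xd = 1151 − 7(Ps − 81) = 1718 - 7Ps. Setting this equal to supply: 1718 - 7Ps = -181 + 2Ps, so Ps = 211.
Buyers pay Pb = 211 − 81 = 130; x' = -181 + 2·211 = 241.
The subsidy expands output by 241 − 115 = 126 past the efficient level; on those units the gap between marginal cost and willingness to pay runs from 0 up to 81.
DWL = ½ × 81 × 126 = 5103.

Deadweight loss = 5103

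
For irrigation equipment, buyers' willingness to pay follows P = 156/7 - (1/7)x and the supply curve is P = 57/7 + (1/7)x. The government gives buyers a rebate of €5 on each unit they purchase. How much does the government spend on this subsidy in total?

Government cost = €335

Pre-subsidy: 156/7 - (1/7)x = 57/7 + (1/7)x gives x* = 49.5 and P* = 213/14.
With the rebate, buyers effectively pay Pb = Ps − 5, where Ps is the price sellers receive.
On the curves, Pb = 156/7 - (1/7)x and Ps = 57/7 + (1/7)x; the wedge Ps − Pb = 5 gives 57/7 + (1/7)x − (156/7 - (1/7)x) = 5, so x' = 67.
Then Pb = 156/7 − (1/7)·67 = 89/7 and Ps = 57/7 + (1/7)·67 = 124/7.
Government outlay = subsidy × quantity = 5 × 67 = 335.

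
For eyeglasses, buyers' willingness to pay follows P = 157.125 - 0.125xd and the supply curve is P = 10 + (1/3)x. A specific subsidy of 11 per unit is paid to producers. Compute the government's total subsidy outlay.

Pre-subsidy: 157.125 - 0.125x = 10 + (1/3)x gives x* = 321 and P* = 117.
With the subsidy, sellers receive Ps = Pb + 11 for each unit, where Pb is the price buyers pay.
On the curves, Pb = 157.125 - 0.125x and Ps = 10 + (1/3)x; the wedge Ps − Pb = 11 gives 10 + (1/3)x − (157.125 - 0.125x) = 11, so x' = 345.
Then Pb = 157.125 − 0.125·345 = 114 and Ps = 10 + (1/3)·345 = 125.
Government outlay = subsidy × quantity = 11 × 345 = 3795.

Government cost = 3795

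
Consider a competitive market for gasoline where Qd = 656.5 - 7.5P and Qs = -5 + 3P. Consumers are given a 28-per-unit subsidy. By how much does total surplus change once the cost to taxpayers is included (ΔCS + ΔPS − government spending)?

Pre-subsidy: 656.5 - 7.5P = -5 + 3P gives P* = 63, Q* = 184.
With the rebate, buyers effectively pay Pb = Ps − 28, where Ps is the price sellers receive.
Demand in terms of Ps becomes Qd = 656.5 − 7.5(Ps − 28) = 866.5 - 7.5Ps. Setting this equal to supply: 866.5 - 7.5Ps = -5 + 3Ps, so Ps = 83.
Buyers pay Pb = 83 − 28 = 55; Q' = -5 + 3·83 = 244.
ΔCS = ½(184 + 244)(63 − 55) = 1712; ΔPS = ½(184 + 244)(83 − 63) = 4280.
Government spending = 28 × 244 = 6832.
Net change = 1712 + 4280 − 6832 = -840. The loss equals the DWL triangle ½·28·60.

Net change in total surplus = -840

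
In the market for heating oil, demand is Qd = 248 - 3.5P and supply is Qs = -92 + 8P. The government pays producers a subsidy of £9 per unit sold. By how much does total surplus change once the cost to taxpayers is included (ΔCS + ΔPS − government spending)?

Net change in total surplus = -2268/23

Pre-subsidy: 248 - 3.5P = -92 + 8P gives P* = 680/23, Q* = 3324/23.
With the subsidy, sellers receive Ps = Pb + 9 for each unit, where Pb is the price buyers pay.
Supply in terms of Pb becomes Qs = -92 + 8(Pb + 9) = -20 + 8Pb. Setting this equal to demand: 248 - 3.5Pb = -20 + 8Pb, so Pb = 536/23.
Sellers receive Ps = 536/23 + 9 = 743/23; Q' = 248 − 3.5·(536/23) = 3828/23.
ΔCS = ½(3324/23 + 3828/23)(680/23 − 536/23) = 514944/529; ΔPS = ½(3324/23 + 3828/23)(743/23 − 680/23) = 225288/529.
Government spending = 9 × 3828/23 = 34452/23.
Net change = 514944/529 + 225288/529 − 34452/23 = -2268/23. The loss equals the DWL triangle ½·9·504/23.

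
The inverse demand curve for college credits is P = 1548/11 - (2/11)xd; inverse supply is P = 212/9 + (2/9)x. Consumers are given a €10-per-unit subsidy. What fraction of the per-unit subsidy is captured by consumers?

Consumer share = 0.45

Pre-subsidy: 1548/11 - (2/11)x = 212/9 + (2/9)x gives x* = 290 and P* = 88.
With the rebate, buyers effectively pay Pb = Ps − 10, where Ps is the price sellers receive.
On the curves, Pb = 1548/11 - (2/11)x and Ps = 212/9 + (2/9)x; the wedge Ps − Pb = 10 gives 212/9 + (2/9)x − (1548/11 - (2/11)x) = 10, so x' = 314.75.
Then Pb = 1548/11 − (2/11)·314.75 = 83.5 and Ps = 212/9 + (2/9)·314.75 = 93.5.
Buyers' price falls by P* − Pb = 88 − 83.5 = 4.5; sellers' price rises by Ps − P* = 93.5 − 88 = 5.5.
So consumers capture 4.5/10 = 0.45 of each unit of subsidy.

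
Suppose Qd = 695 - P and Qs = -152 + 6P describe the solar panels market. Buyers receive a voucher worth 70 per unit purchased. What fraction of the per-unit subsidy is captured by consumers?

Pre-subsidy: 695 - P = -152 + 6P gives P* = 121, Q* = 574.
With the rebate, buyers effectively pay Pb = Ps − 70, where Ps is the price sellers receive.
Demand in terms of Ps becomes Qd = 695 − 1(Ps − 70) = 765 - Ps. Setting this equal to supply: 765 - Ps = -152 + 6Ps, so Ps = 131.
Buyers pay Pb = 131 − 70 = 61; Q' = -152 + 6·131 = 634.
Buyers' price falls by P* − Pb = 121 − 61 = 60; sellers' price rises by Ps − P* = 131 − 121 = 10.
So consumers capture 60/70 = 6/7 of each unit of subsidy.

Consumer share = 6/7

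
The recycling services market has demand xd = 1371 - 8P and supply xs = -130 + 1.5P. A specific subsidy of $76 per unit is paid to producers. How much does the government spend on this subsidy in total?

Government cost = $15428

Pre-subsidy: 1371 - 8P = -130 + 1.5P gives P* = 158, x* = 107.
With the subsidy, sellers receive Ps = Pb + 76 for each unit, where Pb is the price buyers pay.
Supply in terms of Pb becomes xs = -130 + 1.5(Pb + 76) = -16 + 1.5Pb. Setting this equal to demand: 1371 - 8Pb = -16 + 1.5Pb, so Pb = 146.
Sellers receive Ps = 146 + 76 = 222; x' = 1371 − 8·146 = 203.
Government outlay = subsidy × quantity = 76 × 203 = 15428.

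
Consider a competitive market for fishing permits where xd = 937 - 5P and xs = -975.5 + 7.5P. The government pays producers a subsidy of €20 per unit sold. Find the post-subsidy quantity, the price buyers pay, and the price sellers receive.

x' = 232; buyers pay €141; sellers receive €161

Pre-subsidy: 937 - 5P = -975.5 + 7.5P gives P* = 153, x* = 172.
With the subsidy, sellers receive Ps = Pb + 20 for each unit, where Pb is the price buyers pay.
Supply in terms of Pb becomes xs = -975.5 + 7.5(Pb + 20) = -825.5 + 7.5Pb. Setting this equal to demand: 937 - 5Pb = -825.5 + 7.5Pb, so Pb = 141.
Sellers receive Ps = 141 + 20 = 161; x' = 937 − 5·141 = 232.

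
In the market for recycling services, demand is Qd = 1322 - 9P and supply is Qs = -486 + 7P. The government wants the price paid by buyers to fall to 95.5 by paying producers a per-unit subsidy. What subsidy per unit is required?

At a buyer price of 95.5, quantity demanded is 1322 − 9·95.5 = 462.5.
Sellers supply 462.5 only when they receive Ps with -486 + 7·Ps = 462.5, i.e. Ps = 135.5.
s = Ps − Pb = 135.5 − 95.5 = 40.

Required subsidy s = 40 per unit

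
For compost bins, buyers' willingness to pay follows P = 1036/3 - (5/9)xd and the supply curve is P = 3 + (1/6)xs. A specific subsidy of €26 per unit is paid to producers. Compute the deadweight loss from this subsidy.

Deadweight loss = €468

Pre-subsidy: 1036/3 - (5/9)x = 3 + (1/6)x gives x* = 474 and P* = 82.
With the subsidy, sellers receive Ps = Pb + 26 for each unit, where Pb is the price buyers pay.
On the curves, Pb = 1036/3 - (5/9)x and Ps = 3 + (1/6)x; the wedge Ps − Pb = 26 gives 3 + (1/6)x − (1036/3 - (5/9)x) = 26, so x' = 510.
Then Pb = 1036/3 − (5/9)·510 = 62 and Ps = 3 + (1/6)·510 = 88.
The subsidy expands output by 510 − 474 = 36 past the efficient level; on those units the gap between marginal cost and willingness to pay runs from 0 up to 26.
DWL = ½ × 26 × 36 = 468.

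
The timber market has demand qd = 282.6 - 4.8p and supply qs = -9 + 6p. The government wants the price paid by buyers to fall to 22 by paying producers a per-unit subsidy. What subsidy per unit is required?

At a buyer price of 22, quantity demanded is 282.6 − 4.8·22 = 177.
Sellers supply 177 only when they receive ps with -9 + 6·ps = 177, i.e. ps = 31.
s = ps − pb = 31 − 22 = 9.

Required subsidy s = 9 per unit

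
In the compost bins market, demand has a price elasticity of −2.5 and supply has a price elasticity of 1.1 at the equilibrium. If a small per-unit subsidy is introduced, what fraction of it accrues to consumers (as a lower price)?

Consumer share = 11/36

For a small subsidy around the equilibrium, the benefit split depends on the relative slopes, which at a point are proportional to the elasticities.
Buyer share = εs/(εs + |εd|) = 1.1/(1.1 + 2.5) = 11/36; seller share = |εd|/(εs + |εd|) = 25/36.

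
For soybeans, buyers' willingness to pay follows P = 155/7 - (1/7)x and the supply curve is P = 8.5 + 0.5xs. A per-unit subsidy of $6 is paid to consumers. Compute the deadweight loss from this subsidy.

Pre-subsidy: 155/7 - (1/7)x = 8.5 + 0.5x gives x* = 191/9 and P* = 172/9.
With the rebate, buyers effectively pay Pb = Ps − 6, where Ps is the price sellers receive.
On the curves, Pb = 155/7 - (1/7)x and Ps = 8.5 + 0.5x; the wedge Ps − Pb = 6 gives 8.5 + 0.5x − (155/7 - (1/7)x) = 6, so x' = 275/9.
Then Pb = 155/7 − (1/7)·(275/9) = 160/9 and Ps = 8.5 + 0.5·(275/9) = 214/9.
The subsidy expands output by 275/9 − 191/9 = 28/3 past the efficient level; on those units the gap between marginal cost and willingness to pay runs from 0 up to 6.
DWL = ½ × 6 × 28/3 = 28.

Deadweight loss = $28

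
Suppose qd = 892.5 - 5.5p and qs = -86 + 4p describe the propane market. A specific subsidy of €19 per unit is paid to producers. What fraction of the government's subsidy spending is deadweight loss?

Pre-subsidy: 892.5 - 5.5p = -86 + 4p gives p* = 103, q* = 326.
With the subsidy, sellers receive ps = pb + 19 for each unit, where pb is the price buyers pay.
Supply in terms of pb becomes qs = -86 + 4(pb + 19) = -10 + 4pb. Setting this equal to demand: 892.5 - 5.5pb = -10 + 4pb, so pb = 95.
Sellers receive ps = 95 + 19 = 114; q' = 892.5 − 5.5·95 = 370.
ΔCS = ½(326 + 370)(103 − 95) = 2784; ΔPS = ½(326 + 370)(114 − 103) = 3828.
Government spending = 19 × 370 = 7030.
DWL = ½ × 19 × (370 − 326) = 418; fraction = 418 / 7030 = 11/185.

DWL / government spending = 11/185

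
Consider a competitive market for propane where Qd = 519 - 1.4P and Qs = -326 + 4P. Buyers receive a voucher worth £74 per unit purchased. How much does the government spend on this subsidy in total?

Pre-subsidy: 519 - 1.4P = -326 + 4P gives P* = 4225/27, Q* = 8098/27.
With the rebate, buyers effectively pay Pb = Ps − 74, where Ps is the price sellers receive.
Demand in terms of Ps becomes Qd = 519 − 1.4(Ps − 74) = 622.6 - 1.4Ps. Setting this equal to supply: 622.6 - 1.4Ps = -326 + 4Ps, so Ps = 527/3.
Buyers pay Pb = 527/3 − 74 = 305/3; Q' = -326 + 4·(527/3) = 1130/3.
Government outlay = subsidy × quantity = 74 × 1130/3 = 83620/3.

Government cost = 83620/3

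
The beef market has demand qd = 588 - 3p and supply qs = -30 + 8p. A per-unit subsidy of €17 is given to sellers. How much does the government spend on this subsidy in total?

Government cost = 85374/11

Pre-subsidy: 588 - 3p = -30 + 8p gives p* = 618/11, q* = 4614/11.
With the subsidy, sellers receive ps = pb + 17 for each unit, where pb is the price buyers pay.
Supply in terms of pb becomes qs = -30 + 8(pb + 17) = 106 + 8pb. Setting this equal to demand: 588 - 3pb = 106 + 8pb, so pb = 482/11.
Sellers receive ps = 482/11 + 17 = 669/11; q' = 588 − 3·(482/11) = 5022/11.
Government outlay = subsidy × quantity = 17 × 5022/11 = 85374/11.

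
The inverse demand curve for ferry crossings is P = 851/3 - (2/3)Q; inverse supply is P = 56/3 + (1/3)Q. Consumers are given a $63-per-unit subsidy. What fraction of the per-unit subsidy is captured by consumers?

Pre-subsidy: 851/3 - (2/3)Q = 56/3 + (1/3)Q gives Q* = 265 and P* = 107.
With the rebate, buyers effectively pay Pb = Ps − 63, where Ps is the price sellers receive.
On the curves, Pb = 851/3 - (2/3)Q and Ps = 56/3 + (1/3)Q; the wedge Ps − Pb = 63 gives 56/3 + (1/3)Q − (851/3 - (2/3)Q) = 63, so Q' = 328.
Then Pb = 851/3 − (2/3)·328 = 65 and Ps = 56/3 + (1/3)·328 = 128.
Buyers' price falls by P* − Pb = 107 − 65 = 42; sellers' price rises by Ps − P* = 128 − 107 = 21.
So consumers capture 42/63 = 2/3 of each unit of subsidy.

Consumer share = 2/3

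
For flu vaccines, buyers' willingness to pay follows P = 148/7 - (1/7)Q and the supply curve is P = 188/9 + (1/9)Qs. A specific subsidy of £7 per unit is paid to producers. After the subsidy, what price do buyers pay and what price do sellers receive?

Buyers pay £17.0625; sellers receive £24.0625

Pre-subsidy: 148/7 - (1/7)Q = 188/9 + (1/9)Q gives Q* = 1 and P* = 21.
With the subsidy, sellers receive Ps = Pb + 7 for each unit, where Pb is the price buyers pay.
On the curves, Pb = 148/7 - (1/7)Q and Ps = 188/9 + (1/9)Q; the wedge Ps − Pb = 7 gives 188/9 + (1/9)Q − (148/7 - (1/7)Q) = 7, so Q' = 28.5625.
Then Pb = 148/7 − (1/7)·28.5625 = 17.0625 and Ps = 188/9 + (1/9)·28.5625 = 24.0625.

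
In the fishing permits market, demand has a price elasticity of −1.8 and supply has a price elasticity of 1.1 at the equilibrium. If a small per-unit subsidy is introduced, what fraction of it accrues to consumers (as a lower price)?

For a small subsidy around the equilibrium, the benefit split depends on the relative slopes, which at a point are proportional to the elasticities.
Buyer share = εs/(εs + |εd|) = 1.1/(1.1 + 1.8) = 11/29; seller share = |εd|/(εs + |εd|) = 18/29.

Consumer share = 11/29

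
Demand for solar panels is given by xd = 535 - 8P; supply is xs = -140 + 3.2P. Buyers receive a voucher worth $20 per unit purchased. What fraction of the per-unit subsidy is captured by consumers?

Consumer share = 2/7

Pre-subsidy: 535 - 8P = -140 + 3.2P gives P* = 3375/56, x* = 370/7.
With the rebate, buyers effectively pay Pb = Ps − 20, where Ps is the price sellers receive.
Demand in terms of Ps becomes xd = 535 − 8(Ps − 20) = 695 - 8Ps. Setting this equal to supply: 695 - 8Ps = -140 + 3.2Ps, so Ps = 4175/56.
Buyers pay Pb = 4175/56 − 20 = 3055/56; x' = -140 + 3.2·(4175/56) = 690/7.
Buyers' price falls by P* − Pb = 3375/56 − 3055/56 = 40/7; sellers' price rises by Ps − P* = 4175/56 − 3375/56 = 100/7.
So consumers capture (40/7)/20 = 2/7 of each unit of subsidy.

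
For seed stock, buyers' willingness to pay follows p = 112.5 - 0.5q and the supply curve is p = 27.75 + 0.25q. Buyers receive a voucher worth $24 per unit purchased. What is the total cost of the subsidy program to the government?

Government cost = $3480

Pre-subsidy: 112.5 - 0.5q = 27.75 + 0.25q gives q* = 113 and p* = 56.
With the rebate, buyers effectively pay pb = ps − 24, where ps is the price sellers receive.
On the curves, pb = 112.5 - 0.5q and ps = 27.75 + 0.25q; the wedge ps − pb = 24 gives 27.75 + 0.25q − (112.5 - 0.5q) = 24, so q' = 145.
Then pb = 112.5 − 0.5·145 = 40 and ps = 27.75 + 0.25·145 = 64.
Government outlay = subsidy × quantity = 24 × 145 = 3480.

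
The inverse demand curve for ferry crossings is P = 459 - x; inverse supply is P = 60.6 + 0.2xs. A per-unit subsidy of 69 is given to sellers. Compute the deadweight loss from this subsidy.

Deadweight loss = 1983.75

Pre-subsidy: 459 - x = 60.6 + 0.2x gives x* = 332 and P* = 127.
With the subsidy, sellers receive Ps = Pb + 69 for each unit, where Pb is the price buyers pay.
On the curves, Pb = 459 - x and Ps = 60.6 + 0.2x; the wedge Ps − Pb = 69 gives 60.6 + 0.2x − (459 - x) = 69, so x' = 389.5.
Then Pb = 459 − 1·389.5 = 69.5 and Ps = 60.6 + 0.2·389.5 = 138.5.
The subsidy expands output by 389.5 − 332 = 57.5 past the efficient level; on those units the gap between marginal cost and willingness to pay runs from 0 up to 69.
DWL = ½ × 69 × 57.5 = 1983.75.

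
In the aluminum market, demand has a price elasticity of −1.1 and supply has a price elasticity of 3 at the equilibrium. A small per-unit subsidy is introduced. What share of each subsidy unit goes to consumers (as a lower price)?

Consumer share = 30/41

For a small subsidy around the equilibrium, the benefit split depends on the relative slopes, which at a point are proportional to the elasticities.
Buyer share = εs/(εs + |εd|) = 3/(3 + 1.1) = 30/41; seller share = |εd|/(εs + |εd|) = 11/41.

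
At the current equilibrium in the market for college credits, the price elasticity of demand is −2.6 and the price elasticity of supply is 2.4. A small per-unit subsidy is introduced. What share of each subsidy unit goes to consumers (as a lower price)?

For a small subsidy around the equilibrium, the benefit split depends on the relative slopes, which at a point are proportional to the elasticities.
Buyer share = εs/(εs + |εd|) = 2.4/(2.4 + 2.6) = 0.48; seller share = |εd|/(εs + |εd|) = 0.52.

Consumer share = 0.48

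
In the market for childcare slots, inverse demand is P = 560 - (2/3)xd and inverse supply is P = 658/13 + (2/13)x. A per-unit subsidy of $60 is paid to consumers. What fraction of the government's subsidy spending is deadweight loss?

Pre-subsidy: 560 - (2/3)x = 658/13 + (2/13)x gives x* = 620.8125 and P* = 146.125.
With the rebate, buyers effectively pay Pb = Ps − 60, where Ps is the price sellers receive.
On the curves, Pb = 560 - (2/3)x and Ps = 658/13 + (2/13)x; the wedge Ps − Pb = 60 gives 658/13 + (2/13)x − (560 - (2/3)x) = 60, so x' = 693.9375.
Then Pb = 560 − (2/3)·693.9375 = 97.375 and Ps = 658/13 + (2/13)·693.9375 = 157.375.
ΔCS = ½(620.8125 + 693.9375)(146.125 − 97.375) = 32047.03125; ΔPS = ½(620.8125 + 693.9375)(157.375 − 146.125) = 7395.46875.
Government spending = 60 × 693.9375 = 41636.25.
DWL = ½ × 60 × (693.9375 − 620.8125) = 2193.75; fraction = 2193.75 / 41636.25 = 195/3701.

DWL / government spending = 195/3701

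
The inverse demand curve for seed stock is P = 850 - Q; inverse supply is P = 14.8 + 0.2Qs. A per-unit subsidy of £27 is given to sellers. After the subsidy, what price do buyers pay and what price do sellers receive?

Pre-subsidy: 850 - Q = 14.8 + 0.2Q gives Q* = 696 and P* = 154.
With the subsidy, sellers receive Ps = Pb + 27 for each unit, where Pb is the price buyers pay.
On the curves, Pb = 850 - Q and Ps = 14.8 + 0.2Q; the wedge Ps − Pb = 27 gives 14.8 + 0.2Q − (850 - Q) = 27, so Q' = 718.5.
Then Pb = 850 − 1·718.5 = 131.5 and Ps = 14.8 + 0.2·718.5 = 158.5.

Buyers pay £131.5; sellers receive £158.5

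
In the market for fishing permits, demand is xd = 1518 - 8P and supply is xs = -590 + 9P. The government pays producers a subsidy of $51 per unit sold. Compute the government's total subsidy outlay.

Pre-subsidy: 1518 - 8P = -590 + 9P gives P* = 124, x* = 526.
With the subsidy, sellers receive Ps = Pb + 51 for each unit, where Pb is the price buyers pay.
Supply in terms of Pb becomes xs = -590 + 9(Pb + 51) = -131 + 9Pb. Setting this equal to demand: 1518 - 8Pb = -131 + 9Pb, so Pb = 97.
Sellers receive Ps = 97 + 51 = 148; x' = 1518 − 8·97 = 742.
Government outlay = subsidy × quantity = 51 × 742 = 37842.

Government cost = $37842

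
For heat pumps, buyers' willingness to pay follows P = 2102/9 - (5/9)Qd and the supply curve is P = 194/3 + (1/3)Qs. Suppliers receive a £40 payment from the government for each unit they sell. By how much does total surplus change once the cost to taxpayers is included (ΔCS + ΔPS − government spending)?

Pre-subsidy: 2102/9 - (5/9)Q = 194/3 + (1/3)Q gives Q* = 190 and P* = 128.
With the subsidy, sellers receive Ps = Pb + 40 for each unit, where Pb is the price buyers pay.
On the curves, Pb = 2102/9 - (5/9)Q and Ps = 194/3 + (1/3)Q; the wedge Ps − Pb = 40 gives 194/3 + (1/3)Q − (2102/9 - (5/9)Q) = 40, so Q' = 235.
Then Pb = 2102/9 − (5/9)·235 = 103 and Ps = 194/3 + (1/3)·235 = 143.
ΔCS = ½(190 + 235)(128 − 103) = 5312.5; ΔPS = ½(190 + 235)(143 − 128) = 3187.5.
Government spending = 40 × 235 = 9400.
Net change = 5312.5 + 3187.5 − 9400 = -900. The loss equals the DWL triangle ½·40·45.

Net change in total surplus = -£900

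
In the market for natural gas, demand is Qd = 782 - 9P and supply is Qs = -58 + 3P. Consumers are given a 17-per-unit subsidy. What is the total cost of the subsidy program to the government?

Pre-subsidy: 782 - 9P = -58 + 3P gives P* = 70, Q* = 152.
With the rebate, buyers effectively pay Pb = Ps − 17, where Ps is the price sellers receive.
Demand in terms of Ps becomes Qd = 782 − 9(Ps − 17) = 935 - 9Ps. Setting this equal to supply: 935 - 9Ps = -58 + 3Ps, so Ps = 82.75.
Buyers pay Pb = 82.75 − 17 = 65.75; Q' = -58 + 3·82.75 = 190.25.
Government outlay = subsidy × quantity = 17 × 190.25 = 3234.25.

Government cost = 3234.25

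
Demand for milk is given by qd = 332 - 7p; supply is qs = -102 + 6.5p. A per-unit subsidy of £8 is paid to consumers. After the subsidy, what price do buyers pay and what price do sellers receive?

Pre-subsidy: 332 - 7p = -102 + 6.5p gives p* = 868/27, q* = 2888/27.
With the rebate, buyers effectively pay pb = ps − 8, where ps is the price sellers receive.
Demand in terms of ps becomes qd = 332 − 7(ps − 8) = 388 - 7ps. Setting this equal to supply: 388 - 7ps = -102 + 6.5ps, so ps = 980/27.
Buyers pay pb = 980/27 − 8 = 764/27; q' = -102 + 6.5·(980/27) = 3616/27.

Buyers pay 764/27; sellers receive 980/27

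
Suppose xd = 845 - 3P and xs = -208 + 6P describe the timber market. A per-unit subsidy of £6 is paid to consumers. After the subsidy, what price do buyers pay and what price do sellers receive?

Buyers pay £113; sellers receive £119

Pre-subsidy: 845 - 3P = -208 + 6P gives P* = 117, x* = 494.
With the rebate, buyers effectively pay Pb = Ps − 6, where Ps is the price sellers receive.
Demand in terms of Ps becomes xd = 845 − 3(Ps − 6) = 863 - 3Ps. Setting this equal to supply: 863 - 3Ps = -208 + 6Ps, so Ps = 119.
Buyers pay Pb = 119 − 6 = 113; x' = -208 + 6·119 = 506.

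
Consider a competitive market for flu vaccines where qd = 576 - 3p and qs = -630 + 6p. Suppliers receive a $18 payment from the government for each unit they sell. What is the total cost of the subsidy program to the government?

Government cost = $3780

Pre-subsidy: 576 - 3p = -630 + 6p gives p* = 134, q* = 174.
With the subsidy, sellers receive ps = pb + 18 for each unit, where pb is the price buyers pay.
Supply in terms of pb becomes qs = -630 + 6(pb + 18) = -522 + 6pb. Setting this equal to demand: 576 - 3pb = -522 + 6pb, so pb = 122.
Sellers receive ps = 122 + 18 = 140; q' = 576 − 3·122 = 210.
Government outlay = subsidy × quantity = 18 × 210 = 3780.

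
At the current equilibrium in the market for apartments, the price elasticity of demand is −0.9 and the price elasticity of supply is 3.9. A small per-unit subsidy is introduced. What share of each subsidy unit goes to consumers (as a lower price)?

For a small subsidy around the equilibrium, the benefit split depends on the relative slopes, which at a point are proportional to the elasticities.
Buyer share = εs/(εs + |εd|) = 3.9/(3.9 + 0.9) = 0.8125; seller share = |εd|/(εs + |εd|) = 0.1875.

Consumer share = 0.8125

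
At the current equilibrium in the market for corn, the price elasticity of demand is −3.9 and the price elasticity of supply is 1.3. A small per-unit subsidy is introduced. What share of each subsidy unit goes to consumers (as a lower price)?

Consumer share = 0.25

For a small subsidy around the equilibrium, the benefit split depends on the relative slopes, which at a point are proportional to the elasticities.
Buyer share = εs/(εs + |εd|) = 1.3/(1.3 + 3.9) = 0.25; seller share = |εd|/(εs + |εd|) = 0.75.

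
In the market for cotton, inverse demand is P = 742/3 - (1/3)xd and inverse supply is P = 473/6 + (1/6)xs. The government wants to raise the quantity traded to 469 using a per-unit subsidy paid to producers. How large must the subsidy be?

Required subsidy s = 66 per unit

At x = 469, from the demand curve buyers pay Pb = 742/3 − (1/3)·469 = 91; from the supply curve sellers need Ps = 473/6 + (1/6)·469 = 157.
The subsidy must fill the gap: s = Ps − Pb = 157 − 91 = 66.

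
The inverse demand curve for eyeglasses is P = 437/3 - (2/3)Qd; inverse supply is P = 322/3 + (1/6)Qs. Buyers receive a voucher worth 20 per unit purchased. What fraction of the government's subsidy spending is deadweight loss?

Pre-subsidy: 437/3 - (2/3)Q = 322/3 + (1/6)Q gives Q* = 46 and P* = 115.
With the rebate, buyers effectively pay Pb = Ps − 20, where Ps is the price sellers receive.
On the curves, Pb = 437/3 - (2/3)Q and Ps = 322/3 + (1/6)Q; the wedge Ps − Pb = 20 gives 322/3 + (1/6)Q − (437/3 - (2/3)Q) = 20, so Q' = 70.
Then Pb = 437/3 − (2/3)·70 = 99 and Ps = 322/3 + (1/6)·70 = 119.
ΔCS = ½(46 + 70)(115 − 99) = 928; ΔPS = ½(46 + 70)(119 − 115) = 232.
Government spending = 20 × 70 = 1400.
DWL = ½ × 20 × (70 − 46) = 240; fraction = 240 / 1400 = 6/35.

DWL / government spending = 6/35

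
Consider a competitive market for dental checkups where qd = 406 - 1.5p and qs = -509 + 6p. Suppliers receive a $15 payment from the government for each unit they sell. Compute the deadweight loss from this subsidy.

Deadweight loss = $135

Pre-subsidy: 406 - 1.5p = -509 + 6p gives p* = 122, q* = 223.
With the subsidy, sellers receive ps = pb + 15 for each unit, where pb is the price buyers pay.
Supply in terms of pb becomes qs = -509 + 6(pb + 15) = -419 + 6pb. Setting this equal to demand: 406 - 1.5pb = -419 + 6pb, so pb = 110.
Sellers receive ps = 110 + 15 = 125; q' = 406 − 1.5·110 = 241.
The subsidy expands output by 241 − 223 = 18 past the efficient level; on those units the gap between marginal cost and willingness to pay runs from 0 up to 15.
DWL = ½ × 15 × 18 = 135.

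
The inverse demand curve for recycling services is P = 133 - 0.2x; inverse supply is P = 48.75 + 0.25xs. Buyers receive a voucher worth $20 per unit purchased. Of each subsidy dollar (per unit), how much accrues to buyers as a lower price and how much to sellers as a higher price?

Pre-subsidy: 133 - 0.2x = 48.75 + 0.25x gives x* = 1685/9 and P* = 860/9.
With the rebate, buyers effectively pay Pb = Ps − 20, where Ps is the price sellers receive.
On the curves, Pb = 133 - 0.2x and Ps = 48.75 + 0.25x; the wedge Ps − Pb = 20 gives 48.75 + 0.25x − (133 - 0.2x) = 20, so x' = 695/3.
Then Pb = 133 − 0.2·(695/3) = 260/3 and Ps = 48.75 + 0.25·(695/3) = 320/3.
Buyers' price falls by P* − Pb = 860/9 − 260/3 = 80/9; sellers' price rises by Ps − P* = 320/3 − 860/9 = 100/9.

Buyers gain 80/9 per unit; sellers gain 100/9 per unit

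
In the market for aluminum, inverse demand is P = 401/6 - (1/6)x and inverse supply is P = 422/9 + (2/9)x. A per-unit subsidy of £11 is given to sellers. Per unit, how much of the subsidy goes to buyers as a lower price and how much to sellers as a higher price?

Buyers gain 33/7 per unit; sellers gain 44/7 per unit

Pre-subsidy: 401/6 - (1/6)x = 422/9 + (2/9)x gives x* = 359/7 and P* = 408/7.
With the subsidy, sellers receive Ps = Pb + 11 for each unit, where Pb is the price buyers pay.
On the curves, Pb = 401/6 - (1/6)x and Ps = 422/9 + (2/9)x; the wedge Ps − Pb = 11 gives 422/9 + (2/9)x − (401/6 - (1/6)x) = 11, so x' = 557/7.
Then Pb = 401/6 − (1/6)·(557/7) = 375/7 and Ps = 422/9 + (2/9)·(557/7) = 452/7.
Buyers' price falls by P* − Pb = 408/7 − 375/7 = 33/7; sellers' price rises by Ps − P* = 452/7 − 408/7 = 44/7.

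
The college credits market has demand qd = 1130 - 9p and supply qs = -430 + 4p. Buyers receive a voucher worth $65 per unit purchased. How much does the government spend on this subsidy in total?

Government cost = $14950

Pre-subsidy: 1130 - 9p = -430 + 4p gives p* = 120, q* = 50.
With the rebate, buyers effectively pay pb = ps − 65, where ps is the price sellers receive.
Demand in terms of ps becomes qd = 1130 − 9(ps − 65) = 1715 - 9ps. Setting this equal to supply: 1715 - 9ps = -430 + 4ps, so ps = 165.
Buyers pay pb = 165 − 65 = 100; q' = -430 + 4·165 = 230.
Government outlay = subsidy × quantity = 65 × 230 = 14950.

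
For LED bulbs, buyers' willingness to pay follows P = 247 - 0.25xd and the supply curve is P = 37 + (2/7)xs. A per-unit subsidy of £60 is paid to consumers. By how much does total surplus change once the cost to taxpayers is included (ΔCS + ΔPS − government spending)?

Pre-subsidy: 247 - 0.25x = 37 + (2/7)x gives x* = 392 and P* = 149.
With the rebate, buyers effectively pay Pb = Ps − 60, where Ps is the price sellers receive.
On the curves, Pb = 247 - 0.25x and Ps = 37 + (2/7)x; the wedge Ps − Pb = 60 gives 37 + (2/7)x − (247 - 0.25x) = 60, so x' = 504.
Then Pb = 247 − 0.25·504 = 121 and Ps = 37 + (2/7)·504 = 181.
ΔCS = ½(392 + 504)(149 − 121) = 12544; ΔPS = ½(392 + 504)(181 − 149) = 14336.
Government spending = 60 × 504 = 30240.
Net change = 12544 + 14336 − 30240 = -3360. The loss equals the DWL triangle ½·60·112.

Net change in total surplus = -£3360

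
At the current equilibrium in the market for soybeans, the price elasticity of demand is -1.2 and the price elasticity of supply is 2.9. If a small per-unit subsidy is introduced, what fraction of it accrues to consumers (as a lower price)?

For a small subsidy around the equilibrium, the benefit split depends on the relative slopes, which at a point are proportional to the elasticities.
Buyer share = εs/(εs + |εd|) = 2.9/(2.9 + 1.2) = 29/41; seller share = |εd|/(εs + |εd|) = 12/41.

Consumer share = 29/41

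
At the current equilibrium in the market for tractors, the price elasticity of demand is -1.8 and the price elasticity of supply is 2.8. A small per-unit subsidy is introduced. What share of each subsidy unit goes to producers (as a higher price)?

Producer share = 9/23

For a small subsidy around the equilibrium, the benefit split depends on the relative slopes, which at a point are proportional to the elasticities.
Buyer share = εs/(εs + |εd|) = 2.8/(2.8 + 1.8) = 14/23; seller share = |εd|/(εs + |εd|) = 9/23.
So producers capture 9/23 of the subsidy.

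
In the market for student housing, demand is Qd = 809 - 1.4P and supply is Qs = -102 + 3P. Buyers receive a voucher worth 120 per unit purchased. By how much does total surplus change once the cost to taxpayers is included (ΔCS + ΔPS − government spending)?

Pre-subsidy: 809 - 1.4P = -102 + 3P gives P* = 4555/22, Q* = 11421/22.
With the rebate, buyers effectively pay Pb = Ps − 120, where Ps is the price sellers receive.
Demand in terms of Ps becomes Qd = 809 − 1.4(Ps − 120) = 977 - 1.4Ps. Setting this equal to supply: 977 - 1.4Ps = -102 + 3Ps, so Ps = 5395/22.
Buyers pay Pb = 5395/22 − 120 = 2755/22; Q' = -102 + 3·(5395/22) = 13941/22.
ΔCS = ½(11421/22 + 13941/22)(4555/22 − 2755/22) = 5706450/121; ΔPS = ½(11421/22 + 13941/22)(5395/22 − 4555/22) = 2663010/121.
Government spending = 120 × 13941/22 = 836460/11.
Net change = 5706450/121 + 2663010/121 − 836460/11 = -75600/11. The loss equals the DWL triangle ½·120·1260/11.

Net change in total surplus = -75600/11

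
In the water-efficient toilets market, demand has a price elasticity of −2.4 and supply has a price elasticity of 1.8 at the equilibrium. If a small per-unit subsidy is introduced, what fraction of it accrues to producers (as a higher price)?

For a small subsidy around the equilibrium, the benefit split depends on the relative slopes, which at a point are proportional to the elasticities.
Buyer share = εs/(εs + |εd|) = 1.8/(1.8 + 2.4) = 3/7; seller share = |εd|/(εs + |εd|) = 4/7.
So producers capture 4/7 of the subsidy.

Producer share = 4/7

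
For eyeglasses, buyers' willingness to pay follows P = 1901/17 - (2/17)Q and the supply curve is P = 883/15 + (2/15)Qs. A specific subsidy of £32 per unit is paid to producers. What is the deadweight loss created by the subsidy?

Deadweight loss = £2040

Pre-subsidy: 1901/17 - (2/17)Q = 883/15 + (2/15)Q gives Q* = 211 and P* = 87.
With the subsidy, sellers receive Ps = Pb + 32 for each unit, where Pb is the price buyers pay.
On the curves, Pb = 1901/17 - (2/17)Q and Ps = 883/15 + (2/15)Q; the wedge Ps − Pb = 32 gives 883/15 + (2/15)Q − (1901/17 - (2/17)Q) = 32, so Q' = 338.5.
Then Pb = 1901/17 − (2/17)·338.5 = 72 and Ps = 883/15 + (2/15)·338.5 = 104.
The subsidy expands output by 338.5 − 211 = 127.5 past the efficient level; on those units the gap between marginal cost and willingness to pay runs from 0 up to 32.
DWL = ½ × 32 × 127.5 = 2040.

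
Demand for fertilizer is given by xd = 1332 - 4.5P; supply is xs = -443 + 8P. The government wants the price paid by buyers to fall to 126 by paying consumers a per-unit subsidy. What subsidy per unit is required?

Required subsidy s = 25 per unit

At a buyer price of 126, quantity demanded is 1332 − 4.5·126 = 765.
Sellers supply 765 only when they receive Ps with -443 + 8·Ps = 765, i.e. Ps = 151.
s = Ps − Pb = 151 − 126 = 25.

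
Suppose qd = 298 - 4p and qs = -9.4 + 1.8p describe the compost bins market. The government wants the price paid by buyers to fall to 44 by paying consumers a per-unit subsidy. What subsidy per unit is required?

Required subsidy s = 29 per unit

At a buyer price of 44, quantity demanded is 298 − 4·44 = 122.
Sellers supply 122 only when they receive ps with -9.4 + 1.8·ps = 122, i.e. ps = 73.
s = ps − pb = 73 − 44 = 29.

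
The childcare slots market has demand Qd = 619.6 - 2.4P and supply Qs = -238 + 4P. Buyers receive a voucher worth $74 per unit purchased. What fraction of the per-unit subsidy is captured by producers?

Producer share = 0.375

Pre-subsidy: 619.6 - 2.4P = -238 + 4P gives P* = 134, Q* = 298.
With the rebate, buyers effectively pay Pb = Ps − 74, where Ps is the price sellers receive.
Demand in terms of Ps becomes Qd = 619.6 − 2.4(Ps − 74) = 797.2 - 2.4Ps. Setting this equal to supply: 797.2 - 2.4Ps = -238 + 4Ps, so Ps = 161.75.
Buyers pay Pb = 161.75 − 74 = 87.75; Q' = -238 + 4·161.75 = 409.
Buyers' price falls by P* − Pb = 134 − 87.75 = 46.25; sellers' price rises by Ps − P* = 161.75 − 134 = 27.75.
So producers capture 27.75/74 = 0.375 of each unit of subsidy.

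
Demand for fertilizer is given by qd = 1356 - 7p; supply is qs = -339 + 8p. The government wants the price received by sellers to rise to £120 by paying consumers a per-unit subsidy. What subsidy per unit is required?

Required subsidy s = £15 per unit

At a seller price of 120, quantity supplied is -339 + 8·120 = 621.
Buyers absorb 621 only when they pay pb with 1356 − 7·pb = 621, i.e. pb = 105.
s = ps − pb = 120 − 105 = 15.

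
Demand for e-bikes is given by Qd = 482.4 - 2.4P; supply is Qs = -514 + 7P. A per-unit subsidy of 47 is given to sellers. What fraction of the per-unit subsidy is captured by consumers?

Pre-subsidy: 482.4 - 2.4P = -514 + 7P gives P* = 106, Q* = 228.
With the subsidy, sellers receive Ps = Pb + 47 for each unit, where Pb is the price buyers pay.
Supply in terms of Pb becomes Qs = -514 + 7(Pb + 47) = -185 + 7Pb. Setting this equal to demand: 482.4 - 2.4Pb = -185 + 7Pb, so Pb = 71.
Sellers receive Ps = 71 + 47 = 118; Q' = 482.4 − 2.4·71 = 312.
Buyers' price falls by P* − Pb = 106 − 71 = 35; sellers' price rises by Ps − P* = 118 − 106 = 12.
So consumers capture 35/47 = 35/47 of each unit of subsidy.

Consumer share = 35/47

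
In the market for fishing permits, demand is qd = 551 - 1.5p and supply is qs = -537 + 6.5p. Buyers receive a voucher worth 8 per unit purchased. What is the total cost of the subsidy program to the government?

Pre-subsidy: 551 - 1.5p = -537 + 6.5p gives p* = 136, q* = 347.
With the rebate, buyers effectively pay pb = ps − 8, where ps is the price sellers receive.
Demand in terms of ps becomes qd = 551 − 1.5(ps − 8) = 563 - 1.5ps. Setting this equal to supply: 563 - 1.5ps = -537 + 6.5ps, so ps = 137.5.
Buyers pay pb = 137.5 − 8 = 129.5; q' = -537 + 6.5·137.5 = 356.75.
Government outlay = subsidy × quantity = 8 × 356.75 = 2854.

Government cost = 2854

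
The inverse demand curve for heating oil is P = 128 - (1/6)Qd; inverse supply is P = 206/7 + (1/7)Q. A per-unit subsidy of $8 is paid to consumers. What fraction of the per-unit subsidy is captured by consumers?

Pre-subsidy: 128 - (1/6)Q = 206/7 + (1/7)Q gives Q* = 4140/13 and P* = 974/13.
With the rebate, buyers effectively pay Pb = Ps − 8, where Ps is the price sellers receive.
On the curves, Pb = 128 - (1/6)Q and Ps = 206/7 + (1/7)Q; the wedge Ps − Pb = 8 gives 206/7 + (1/7)Q − (128 - (1/6)Q) = 8, so Q' = 4476/13.
Then Pb = 128 − (1/6)·(4476/13) = 918/13 and Ps = 206/7 + (1/7)·(4476/13) = 1022/13.
Buyers' price falls by P* − Pb = 974/13 − 918/13 = 56/13; sellers' price rises by Ps − P* = 1022/13 − 974/13 = 48/13.
So consumers capture (56/13)/8 = 7/13 of each unit of subsidy.

Consumer share = 7/13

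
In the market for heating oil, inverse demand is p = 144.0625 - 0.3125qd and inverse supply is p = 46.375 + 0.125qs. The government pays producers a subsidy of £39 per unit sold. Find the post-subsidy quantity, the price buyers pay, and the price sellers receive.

Pre-subsidy: 144.0625 - 0.3125q = 46.375 + 0.125q gives q* = 1563/7 and p* = 520/7.
With the subsidy, sellers receive ps = pb + 39 for each unit, where pb is the price buyers pay.
On the curves, pb = 144.0625 - 0.3125q and ps = 46.375 + 0.125q; the wedge ps − pb = 39 gives 46.375 + 0.125q − (144.0625 - 0.3125q) = 39, so q' = 2187/7.
Then pb = 144.0625 − 0.3125·(2187/7) = 325/7 and ps = 46.375 + 0.125·(2187/7) = 598/7.

q' = 2187/7; buyers pay 325/7; sellers receive 598/7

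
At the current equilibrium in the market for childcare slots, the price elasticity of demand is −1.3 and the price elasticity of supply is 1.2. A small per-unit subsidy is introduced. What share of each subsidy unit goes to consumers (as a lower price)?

For a small subsidy around the equilibrium, the benefit split depends on the relative slopes, which at a point are proportional to the elasticities.
Buyer share = εs/(εs + |εd|) = 1.2/(1.2 + 1.3) = 0.48; seller share = |εd|/(εs + |εd|) = 0.52.

Consumer share = 0.48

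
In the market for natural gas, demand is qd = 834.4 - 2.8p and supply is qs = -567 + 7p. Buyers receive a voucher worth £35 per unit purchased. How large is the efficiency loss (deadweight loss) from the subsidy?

Deadweight loss = £1225

Pre-subsidy: 834.4 - 2.8p = -567 + 7p gives p* = 143, q* = 434.
With the rebate, buyers effectively pay pb = ps − 35, where ps is the price sellers receive.
Demand in terms of ps becomes qd = 834.4 − 2.8(ps − 35) = 932.4 - 2.8ps. Setting this equal to supply: 932.4 - 2.8ps = -567 + 7ps, so ps = 153.
Buyers pay pb = 153 − 35 = 118; q' = -567 + 7·153 = 504.
The subsidy expands output by 504 − 434 = 70 past the efficient level; on those units the gap between marginal cost and willingness to pay runs from 0 up to 35.
DWL = ½ × 35 × 70 = 1225.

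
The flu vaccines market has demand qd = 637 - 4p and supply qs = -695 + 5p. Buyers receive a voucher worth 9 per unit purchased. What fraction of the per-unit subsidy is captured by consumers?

Consumer share = 5/9

Pre-subsidy: 637 - 4p = -695 + 5p gives p* = 148, q* = 45.
With the rebate, buyers effectively pay pb = ps − 9, where ps is the price sellers receive.
Demand in terms of ps becomes qd = 637 − 4(ps − 9) = 673 - 4ps. Setting this equal to supply: 673 - 4ps = -695 + 5ps, so ps = 152.
Buyers pay pb = 152 − 9 = 143; q' = -695 + 5·152 = 65.
Buyers' price falls by p* − pb = 148 − 143 = 5; sellers' price rises by ps − p* = 152 − 148 = 4.
So consumers capture 5/9 = 5/9 of each unit of subsidy.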